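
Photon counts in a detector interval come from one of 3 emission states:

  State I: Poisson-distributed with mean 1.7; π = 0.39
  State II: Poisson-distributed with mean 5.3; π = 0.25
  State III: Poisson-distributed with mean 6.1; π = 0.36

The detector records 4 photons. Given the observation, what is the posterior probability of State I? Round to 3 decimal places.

0.221

Apply Bayes' rule: the posterior for each component is proportional to its prior times its likelihood at x.
Evaluate each component's likelihood at the observed value:
  f_I = 0.0635746
  f_II = 0.164109
  f_III = 0.129393
Unnormalised posteriors:
  π_I·f_I = 0.39 × 0.0635746 = 0.0247941
  π_II·f_II = 0.25 × 0.164109 = 0.0410272
  π_III·f_III = 0.36 × 0.129393 = 0.0465816
Normaliser: 0.0247941 + 0.0410272 + 0.0465816 = 0.112403
P(State I | data) ≈ 0.221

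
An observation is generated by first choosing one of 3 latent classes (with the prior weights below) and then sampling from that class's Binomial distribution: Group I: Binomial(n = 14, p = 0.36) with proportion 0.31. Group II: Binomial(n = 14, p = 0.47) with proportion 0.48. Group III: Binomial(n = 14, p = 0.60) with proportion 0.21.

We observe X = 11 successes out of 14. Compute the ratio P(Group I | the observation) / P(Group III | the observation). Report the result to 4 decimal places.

0.0219

Posterior odds = (w_i f_i(x)) / (w_j f_j(x)); the normalising sum cancels.
Binomial probabilities:
  L_I = C(14,11)·0.36^11·0.64^3 = 364·1.31622e-05·0.262144 = 0.00125594
  L_II = C(14,11)·0.47^11·0.53^3 = 364·0.000247216·0.148877 = 0.0133969
  L_III = C(14,11)·0.60^11·0.40^3 = 364·0.00362797·0.064 = 0.0845172
Odds = (0.31/0.21) × (0.00125594/0.0845172) = 1.47619 × 0.0148602 ≈ 0.0219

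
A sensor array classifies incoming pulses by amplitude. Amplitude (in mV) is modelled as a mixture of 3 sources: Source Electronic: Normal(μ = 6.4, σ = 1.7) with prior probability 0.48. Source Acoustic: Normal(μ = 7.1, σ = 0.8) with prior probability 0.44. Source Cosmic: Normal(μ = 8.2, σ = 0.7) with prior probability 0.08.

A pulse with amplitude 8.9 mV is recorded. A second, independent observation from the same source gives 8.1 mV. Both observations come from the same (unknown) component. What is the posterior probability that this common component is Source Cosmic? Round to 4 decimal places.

Apply Bayes' rule: the posterior for each component is proportional to its prior times its likelihood at x.
Since both observations come from the same component, the likelihood for component k is f_k(x₁)·f_k(x₂).
  f_Electronic = [(1/(1.7·√(2π)))·exp(−(8.9−6.4)²/(2·1.7²)) = 0.234672·exp(-1.08131) = 0.0795888] × [0.142336] = 0.0113283
  f_Acoustic = [(1/(0.8·√(2π)))·exp(−(8.9−7.1)²/(2·0.8²)) = 0.498678·exp(-2.53125) = 0.0396746] × [0.228311] = 0.00905815
  f_Cosmic = [(1/(0.7·√(2π)))·exp(−(8.9−8.2)²/(2·0.7²)) = 0.569918·exp(-0.50000) = 0.345672] × [0.564132] = 0.195005
Unnormalised posteriors:
  w_Electronic·f_Electronic = 0.48 × 0.0113283 = 0.0054376
  w_Acoustic·f_Acoustic = 0.44 × 0.00905815 = 0.00398559
  w_Cosmic·f_Cosmic = 0.08 × 0.195005 = 0.0156004
Marginal: 0.0054376 + 0.00398559 + 0.0156004 = 0.0250236
Responsibility of Source Cosmic: 0.0156004 / 0.0250236 ≈ 0.6234

0.6234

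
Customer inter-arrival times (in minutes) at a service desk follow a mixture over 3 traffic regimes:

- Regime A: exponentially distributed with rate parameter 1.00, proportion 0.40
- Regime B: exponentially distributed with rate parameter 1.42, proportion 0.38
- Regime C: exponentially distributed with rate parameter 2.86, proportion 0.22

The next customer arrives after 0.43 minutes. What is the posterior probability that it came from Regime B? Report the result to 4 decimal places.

P(component k | x) = P(Z=k)·f_k(x) / marginal(x), where marginal(x) = Σ_j P(Z=j)·f_j(x).
Component likelihoods at x = 0.43 minutes:
  p_A = 1.00·e^(−1.00·0.43) = 1.00·e^(−0.4300) = 0.650509
  p_B = 1.42·e^(−1.42·0.43) = 1.42·e^(−0.6106) = 0.771095
  p_C = 2.86·e^(−2.86·0.43) = 2.86·e^(−1.2298) = 0.836124
Prior × likelihood for each component:
  P(Z=A)·p_A = 0.40 × 0.650509 = 0.260204
  P(Z=B)·p_B = 0.38 × 0.771095 = 0.293016
  P(Z=C)·p_C = 0.22 × 0.836124 = 0.183947
Sum: 0.260204 + 0.293016 + 0.183947 = 0.737167
P(Regime B | data) ≈ 0.3975

0.3975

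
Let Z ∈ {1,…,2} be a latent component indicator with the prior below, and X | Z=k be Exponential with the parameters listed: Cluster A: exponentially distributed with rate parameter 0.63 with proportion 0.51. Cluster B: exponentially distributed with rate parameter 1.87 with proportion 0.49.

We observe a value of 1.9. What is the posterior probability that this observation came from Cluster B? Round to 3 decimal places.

P(component k | x) = π_k·f_k(x) / marginal(x), where marginal(x) = Σ_j π_j·f_j(x).
Component likelihoods at x = 1.9:
  p_A = 0.63·e^(−0.63·1.9) = 0.63·e^(−1.1970) = 0.190322
  p_B = 1.87·e^(−1.87·1.9) = 1.87·e^(−3.5530) = 0.0535542
Weight by the priors:
  π_A·p_A = 0.51 × 0.190322 = 0.0970645
  π_B·p_B = 0.49 × 0.0535542 = 0.0262415
Denominator: 0.0970645 + 0.0262415 = 0.123306
P(Cluster B | the observation) ≈ 0.213

0.213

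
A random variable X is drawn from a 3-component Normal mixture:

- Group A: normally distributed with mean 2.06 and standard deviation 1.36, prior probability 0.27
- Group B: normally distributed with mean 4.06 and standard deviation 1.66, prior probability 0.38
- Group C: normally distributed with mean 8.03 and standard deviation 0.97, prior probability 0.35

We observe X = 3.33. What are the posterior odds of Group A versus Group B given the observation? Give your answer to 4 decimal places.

0.6177

Only the two components matter; the odds are (π_i f_i(x)) / (π_j f_j(x)).
Component likelihoods at x = 3.33:
  p_A = (1/(1.36·√(2π)))·exp(−(3.33−2.06)²/(2·1.36²)) = 0.293340·exp(-0.43601) = 0.189676
  p_B = (1/(1.66·√(2π)))·exp(−(3.33−4.06)²/(2·1.66²)) = 0.240327·exp(-0.09669) = 0.218177
  p_C = (1/(0.97·√(2π)))·exp(−(3.33−8.03)²/(2·0.97²)) = 0.411281·exp(-11.73876) = 3.2814e-06
Odds = (0.27/0.38) × (0.189676/0.218177) = 0.710526 × 0.86937 ≈ 0.6177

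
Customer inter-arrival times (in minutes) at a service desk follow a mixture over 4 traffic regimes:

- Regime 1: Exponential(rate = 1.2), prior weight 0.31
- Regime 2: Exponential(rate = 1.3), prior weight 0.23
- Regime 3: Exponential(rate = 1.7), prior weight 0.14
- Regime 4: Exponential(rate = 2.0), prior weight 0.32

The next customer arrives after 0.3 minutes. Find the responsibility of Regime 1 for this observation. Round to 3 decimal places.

Apply Bayes' rule: the posterior for each component is proportional to its prior times its likelihood at x.
Exponential densities:
  p_1 = 1.2·e^(−1.2·0.3) = 1.2·e^(−0.3600) = 0.837212
  p_2 = 1.3·e^(−1.3·0.3) = 1.3·e^(−0.3900) = 0.880174
  p_3 = 1.7·e^(−1.7·0.3) = 1.7·e^(−0.5100) = 1.02084
  p_4 = 2.0·e^(−2.0·0.3) = 2.0·e^(−0.6000) = 1.09762
Prior × likelihood for each component:
  w_1·p_1 = 0.31 × 0.837212 = 0.259536
  w_2·p_2 = 0.23 × 0.880174 = 0.20244
  w_3·p_3 = 0.14 × 1.02084 = 0.142918
  w_4·p_4 = 0.32 × 1.09762 = 0.351239
Evidence: 0.259536 + 0.20244 + 0.142918 + 0.351239 = 0.956133
P(Regime 1 | x) ≈ 0.271

0.271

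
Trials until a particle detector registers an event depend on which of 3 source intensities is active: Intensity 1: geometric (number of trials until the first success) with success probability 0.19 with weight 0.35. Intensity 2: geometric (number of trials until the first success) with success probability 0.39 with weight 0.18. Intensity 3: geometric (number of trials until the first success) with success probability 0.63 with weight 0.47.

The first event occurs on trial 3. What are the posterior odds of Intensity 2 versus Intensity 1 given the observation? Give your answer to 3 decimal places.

0.599

Posterior odds = (w_i f_i(x)) / (w_j f_j(x)); the normalising sum cancels.
Evaluate each component's likelihood at the observed value:
  f_1 = 0.124659
  f_2 = 0.145119
  f_3 = 0.086247
Posterior odds = (w_2·f_2) / (w_1·f_1) = (0.18·0.145119) / (0.35·0.124659) = 0.0261214 / 0.0436307 ≈ 0.599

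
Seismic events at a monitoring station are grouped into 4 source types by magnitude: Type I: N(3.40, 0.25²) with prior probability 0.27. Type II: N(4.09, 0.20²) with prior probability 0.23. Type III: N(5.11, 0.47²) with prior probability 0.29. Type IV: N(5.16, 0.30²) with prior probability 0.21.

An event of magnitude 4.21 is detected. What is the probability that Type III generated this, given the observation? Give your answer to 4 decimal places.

Posterior ∝ prior × likelihood, so P(k | x) ∝ π_k f_k(x); normalise over all components.
Evaluate each component's likelihood at the observed value:
  f_I = 0.00838388
  f_II = 1.66612
  f_III = 0.135698
  f_IV = 0.00883659
Prior × likelihood for each component:
  π_I·f_I = 0.27 × 0.00838388 = 0.00226365
  π_II·f_II = 0.23 × 1.66612 = 0.383208
  π_III·f_III = 0.29 × 0.135698 = 0.0393524
  π_IV·f_IV = 0.21 × 0.00883659 = 0.00185568
Normaliser: 0.00226365 + 0.383208 + 0.0393524 + 0.00185568 = 0.42668
Responsibility of Type III: 0.0393524 / 0.42668 ≈ 0.0922

0.0922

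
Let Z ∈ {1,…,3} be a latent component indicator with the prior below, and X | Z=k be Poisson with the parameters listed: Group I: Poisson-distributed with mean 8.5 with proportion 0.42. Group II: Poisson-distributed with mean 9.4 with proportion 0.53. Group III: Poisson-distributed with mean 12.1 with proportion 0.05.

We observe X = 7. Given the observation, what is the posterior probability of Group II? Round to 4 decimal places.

0.4998

The responsibility of component k is π_k f_k(x) divided by Σ_j π_j f_j(x).
Component likelihoods at x = 7:
  p_I = 0.129419
  p_II = 0.106438
  p_III = 0.0418894
Prior × likelihood for each component:
  π_I·p_I = 0.42 × 0.129419 = 0.0543561
  π_II·p_II = 0.53 × 0.106438 = 0.0564121
  π_III·p_III = 0.05 × 0.0418894 = 0.00209447
Marginal: 0.0543561 + 0.0564121 + 0.00209447 = 0.112863
So the posterior for Group II is 0.0564121 / 0.112863 ≈ 0.4998.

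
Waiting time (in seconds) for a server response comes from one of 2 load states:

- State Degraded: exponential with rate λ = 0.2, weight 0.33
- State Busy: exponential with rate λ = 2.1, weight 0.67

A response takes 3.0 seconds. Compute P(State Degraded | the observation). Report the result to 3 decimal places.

0.933

Posterior ∝ prior × likelihood, so P(k | x) ∝ π_k f_k(x); normalise over all components.
Exponential densities:
  p_Degraded = 0.109762
  p_Busy = 0.00385624
Unnormalised posteriors:
  π_Degraded·p_Degraded = 0.33 × 0.109762 = 0.0362216
  π_Busy·p_Busy = 0.67 × 0.00385624 = 0.00258368
Normaliser: 0.0362216 + 0.00258368 = 0.0388052
P(State Degraded | data) ≈ 0.933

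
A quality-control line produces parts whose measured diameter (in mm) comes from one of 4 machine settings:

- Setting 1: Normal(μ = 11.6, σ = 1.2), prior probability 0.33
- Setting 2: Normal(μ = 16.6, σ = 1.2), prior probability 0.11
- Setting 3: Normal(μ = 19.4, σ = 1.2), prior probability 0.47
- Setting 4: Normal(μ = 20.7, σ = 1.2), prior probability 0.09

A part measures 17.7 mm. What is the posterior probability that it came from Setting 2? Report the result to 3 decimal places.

0.291

By Bayes' theorem, P(k | x) = w_k f_k(x) / Σ_j w_j f_j(x).
Normal densities:
  L_1 = 8.13924e-07
  L_2 = 0.218406
  L_3 = 0.121878
  L_4 = 0.0146069
Multiply by the mixture weights:
  w_1·L_1 = 0.33 × 8.13924e-07 = 2.68595e-07
  w_2·L_2 = 0.11 × 0.218406 = 0.0240247
  w_3·L_3 = 0.47 × 0.121878 = 0.0572828
  w_4·L_4 = 0.09 × 0.0146069 = 0.00131462
Denominator: 2.68595e-07 + 0.0240247 + 0.0572828 + 0.00131462 = 0.0826224
So the posterior for Setting 2 is 0.0240247 / 0.0826224 ≈ 0.291.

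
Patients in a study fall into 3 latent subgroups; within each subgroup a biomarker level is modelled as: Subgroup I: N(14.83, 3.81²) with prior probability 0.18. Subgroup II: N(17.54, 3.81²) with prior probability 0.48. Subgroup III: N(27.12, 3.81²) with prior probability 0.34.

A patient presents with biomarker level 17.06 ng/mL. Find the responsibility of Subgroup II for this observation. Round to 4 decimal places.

0.7461

The responsibility of component k is P(Z=k) f_k(x) divided by Σ_j P(Z=j) f_j(x).
Evaluate each component's likelihood at the observed value:
  f_I = 0.0882257
  f_II = 0.103882
  f_III = 0.00320682
Multiply by the mixture weights:
  P(Z=I)·f_I = 0.18 × 0.0882257 = 0.0158806
  P(Z=II)·f_II = 0.48 × 0.103882 = 0.0498632
  P(Z=III)·f_III = 0.34 × 0.00320682 = 0.00109032
Evidence: 0.0158806 + 0.0498632 + 0.00109032 = 0.0668341
P(Subgroup II | the observation) ≈ 0.7461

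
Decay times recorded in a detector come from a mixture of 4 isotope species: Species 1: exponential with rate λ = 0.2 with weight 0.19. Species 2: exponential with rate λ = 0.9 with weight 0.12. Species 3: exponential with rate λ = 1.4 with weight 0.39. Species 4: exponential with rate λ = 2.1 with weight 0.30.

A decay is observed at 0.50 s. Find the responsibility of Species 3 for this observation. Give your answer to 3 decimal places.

0.456

The responsibility of component k is P(Z=k) f_k(x) divided by Σ_j P(Z=j) f_j(x).
Component likelihoods at x = 0.50 s:
  p_1 = 0.2·e^(−0.2·0.50) = 0.2·e^(−0.1000) = 0.180967
  p_2 = 0.9·e^(−0.9·0.50) = 0.9·e^(−0.4500) = 0.573865
  p_3 = 1.4·e^(−1.4·0.50) = 1.4·e^(−0.7000) = 0.695219
  p_4 = 2.1·e^(−2.1·0.50) = 2.1·e^(−1.0500) = 0.734869
Weight by the priors:
  P(Z=1)·p_1 = 0.19 × 0.180967 = 0.0343838
  P(Z=2)·p_2 = 0.12 × 0.573865 = 0.0688638
  P(Z=3)·p_3 = 0.39 × 0.695219 = 0.271136
  P(Z=4)·p_4 = 0.30 × 0.734869 = 0.220461
Sum: 0.0343838 + 0.0688638 + 0.271136 + 0.220461 = 0.594844
P(Species 3 | 0.50 s) ≈ 0.456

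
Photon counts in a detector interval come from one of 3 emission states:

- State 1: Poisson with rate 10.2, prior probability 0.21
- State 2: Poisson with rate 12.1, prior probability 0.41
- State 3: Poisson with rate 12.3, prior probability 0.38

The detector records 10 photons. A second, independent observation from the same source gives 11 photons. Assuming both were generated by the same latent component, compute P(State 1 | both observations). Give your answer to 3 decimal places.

P(component k | x) = π_k·f_k(x) / marginal(x), where marginal(x) = Σ_j π_j·f_j(x).
Since both observations come from the same component, the likelihood for component k is f_k(x₁)·f_k(x₂).
  L_1 = [e^(−10.2)·10.2^10/10! = 0.124863] × [0.115782] = 0.014457
  L_2 = [e^(−12.1)·12.1^10/10! = 0.103069] × [0.113376] = 0.0116855
  L_3 = [e^(−12.3)·12.3^10/10! = 0.0994182] × [0.111168] = 0.0110521
Unnormalised posteriors:
  π_1·L_1 = 0.21 × 0.014457 = 0.00303596
  π_2·L_2 = 0.41 × 0.0116855 = 0.00479106
  π_3·L_3 = 0.38 × 0.0110521 = 0.00419979
Marginal: 0.00303596 + 0.00479106 + 0.00419979 = 0.0120268
P(State 1 | x₁, x₂) = 0.00303596 / 0.0120268 ≈ 0.252

0.252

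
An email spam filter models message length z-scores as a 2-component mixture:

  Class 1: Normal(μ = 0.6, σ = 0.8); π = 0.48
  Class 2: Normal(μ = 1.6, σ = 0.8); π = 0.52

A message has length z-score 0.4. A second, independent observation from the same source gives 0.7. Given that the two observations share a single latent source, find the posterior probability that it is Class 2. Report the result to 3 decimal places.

P(component k | x) = w_k·f_k(x) / marginal(x), where marginal(x) = Σ_j w_j·f_j(x).
Since both observations come from the same component, the likelihood for component k is f_k(x₁)·f_k(x₂).
  p_1 = [0.483335] × [0.494797] = 0.239153
  p_2 = [0.161897] × [0.264846] = 0.0428777
Unnormalised posteriors:
  w_1·p_1 = 0.48 × 0.239153 = 0.114793
  w_2·p_2 = 0.52 × 0.0428777 = 0.0222964
Marginal: 0.114793 + 0.0222964 = 0.13709
So the posterior for Class 2 is 0.0222964 / 0.13709 ≈ 0.163.

0.163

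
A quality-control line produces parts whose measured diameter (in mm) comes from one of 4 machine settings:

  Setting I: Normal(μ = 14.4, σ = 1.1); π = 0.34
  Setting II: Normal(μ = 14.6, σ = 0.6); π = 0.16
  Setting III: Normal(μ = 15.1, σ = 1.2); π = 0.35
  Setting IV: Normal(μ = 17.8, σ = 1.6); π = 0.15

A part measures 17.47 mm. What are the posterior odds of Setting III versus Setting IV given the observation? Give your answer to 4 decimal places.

0.4520

Only the two components matter; the odds are (P(Z=i) f_i(x)) / (P(Z=j) f_j(x)).
Normal densities:
  f_I = 0.00738108
  f_II = 7.15105e-06
  f_III = 0.0472845
  f_IV = 0.244092
0.0165496 / 0.0366137 ≈ 0.4520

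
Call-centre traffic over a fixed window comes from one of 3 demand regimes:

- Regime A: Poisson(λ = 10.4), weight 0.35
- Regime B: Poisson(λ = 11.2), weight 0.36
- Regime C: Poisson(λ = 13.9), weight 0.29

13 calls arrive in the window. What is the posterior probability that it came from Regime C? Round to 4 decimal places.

0.3295

By Bayes' theorem, P(k | x) = w_k f_k(x) / Σ_j w_j f_j(x).
Evaluate each component's likelihood at the observed value:
  p_A = e^(−10.4)·10.4^13/13! = 0.0813749
  p_B = e^(−11.2)·11.2^13/13! = 0.0958199
  p_C = e^(−13.9)·13.9^13/13! = 0.106713
Unnormalised posteriors:
  w_A·p_A = 0.35 × 0.0813749 = 0.0284812
  w_B·p_B = 0.36 × 0.0958199 = 0.0344952
  w_C·p_C = 0.29 × 0.106713 = 0.0309469
Sum: 0.0284812 + 0.0344952 + 0.0309469 = 0.0939233
So the posterior for Regime C is 0.0309469 / 0.0939233 ≈ 0.3295.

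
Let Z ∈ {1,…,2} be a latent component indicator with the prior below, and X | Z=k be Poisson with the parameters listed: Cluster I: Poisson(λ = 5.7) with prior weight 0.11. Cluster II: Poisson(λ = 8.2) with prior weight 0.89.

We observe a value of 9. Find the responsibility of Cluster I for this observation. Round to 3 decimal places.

Apply Bayes' rule: the posterior for each component is proportional to its prior times its likelihood at x.
Poisson probabilities:
  f_I = 0.0585642
  f_II = 0.126866
Multiply by the mixture weights:
  P(Z=I)·f_I = 0.11 × 0.0585642 = 0.00644206
  P(Z=II)·f_II = 0.89 × 0.126866 = 0.112911
Normaliser: 0.00644206 + 0.112911 = 0.119353
P(Cluster I | x) = 0.00644206 / 0.119353 ≈ 0.054

0.054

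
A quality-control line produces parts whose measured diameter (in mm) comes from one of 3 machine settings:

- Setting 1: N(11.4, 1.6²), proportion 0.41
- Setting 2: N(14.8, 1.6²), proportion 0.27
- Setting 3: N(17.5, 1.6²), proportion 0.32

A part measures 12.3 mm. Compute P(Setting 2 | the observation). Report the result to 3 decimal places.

0.185

P(component k | x) = w_k·f_k(x) / marginal(x), where marginal(x) = Σ_j w_j·f_j(x).
Normal densities:
  p_1 = (1/(1.6·√(2π)))·exp(−(12.3−11.4)²/(2·1.6²)) = 0.249339·exp(-0.15820) = 0.212855
  p_2 = (1/(1.6·√(2π)))·exp(−(12.3−14.8)²/(2·1.6²)) = 0.249339·exp(-1.22070) = 0.0735606
  p_3 = (1/(1.6·√(2π)))·exp(−(12.3−17.5)²/(2·1.6²)) = 0.249339·exp(-5.28125) = 0.00126816
Multiply by the mixture weights:
  w_1·p_1 = 0.41 × 0.212855 = 0.0872704
  w_2·p_2 = 0.27 × 0.0735606 = 0.0198614
  w_3·p_3 = 0.32 × 0.00126816 = 0.00040581
Normaliser: 0.0872704 + 0.0198614 + 0.00040581 = 0.107538
Responsibility of Setting 2: 0.0198614 / 0.107538 ≈ 0.185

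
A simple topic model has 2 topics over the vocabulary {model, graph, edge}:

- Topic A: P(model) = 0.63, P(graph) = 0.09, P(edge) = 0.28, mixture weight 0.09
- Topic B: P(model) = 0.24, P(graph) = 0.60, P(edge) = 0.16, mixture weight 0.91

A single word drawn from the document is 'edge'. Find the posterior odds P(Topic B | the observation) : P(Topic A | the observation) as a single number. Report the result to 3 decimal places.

Only the two components matter; the odds are (π_i f_i(x)) / (π_j f_j(x)).
Component likelihoods at x = 'edge':
  L_A = P(edge | comp) = 0.28
  L_B = P(edge | comp) = 0.16
0.1456 / 0.0252 ≈ 5.778

5.778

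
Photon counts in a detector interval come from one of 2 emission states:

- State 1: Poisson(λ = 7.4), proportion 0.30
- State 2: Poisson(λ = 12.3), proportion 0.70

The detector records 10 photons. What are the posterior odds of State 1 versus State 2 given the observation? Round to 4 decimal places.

0.3575

The posterior odds equal the prior odds times the likelihood ratio: (π_i/π_j)·(f_i(x)/f_j(x)).
Evaluate each component's likelihood at the observed value:
  p_1 = e^(−7.4)·7.4^10/10! = 0.0829421
  p_2 = e^(−12.3)·12.3^10/10! = 0.0994182
Odds = (0.30/0.70) × (0.0829421/0.0994182) = 0.428571 × 0.834275 ≈ 0.3575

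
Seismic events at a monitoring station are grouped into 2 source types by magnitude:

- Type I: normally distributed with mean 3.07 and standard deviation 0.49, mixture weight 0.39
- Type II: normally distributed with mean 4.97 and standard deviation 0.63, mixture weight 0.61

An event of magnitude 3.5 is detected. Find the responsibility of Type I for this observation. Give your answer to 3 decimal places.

0.895

Apply Bayes' rule: the posterior for each component is proportional to its prior times its likelihood at x.
Component likelihoods at x = 3.5:
  p_I = 0.553975
  p_II = 0.041622
Weight by the priors:
  w_I·p_I = 0.39 × 0.553975 = 0.21605
  w_II·p_II = 0.61 × 0.041622 = 0.0253894
Evidence: 0.21605 + 0.0253894 = 0.24144
Responsibility of Type I: 0.21605 / 0.24144 ≈ 0.895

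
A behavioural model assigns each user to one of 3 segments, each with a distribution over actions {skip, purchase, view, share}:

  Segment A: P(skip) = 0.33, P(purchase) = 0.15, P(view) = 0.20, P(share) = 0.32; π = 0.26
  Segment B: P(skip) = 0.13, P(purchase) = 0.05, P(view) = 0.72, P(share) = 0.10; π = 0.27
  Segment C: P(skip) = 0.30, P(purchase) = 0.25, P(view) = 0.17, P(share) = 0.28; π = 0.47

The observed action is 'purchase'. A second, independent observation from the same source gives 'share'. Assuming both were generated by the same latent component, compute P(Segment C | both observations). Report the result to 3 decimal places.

0.704

The responsibility of component k is w_k f_k(x) divided by Σ_j w_j f_j(x).
Since both observations come from the same component, the likelihood for component k is f_k(x₁)·f_k(x₂).
  L_A = [P(purchase | comp) = 0.15] × [0.32] = 0.048
  L_B = [P(purchase | comp) = 0.05] × [0.1] = 0.005
  L_C = [P(purchase | comp) = 0.25] × [0.28] = 0.07
Multiply by the mixture weights:
  w_A·L_A = 0.26 × 0.048 = 0.01248
  w_B·L_B = 0.27 × 0.005 = 0.00135
  w_C·L_C = 0.47 × 0.07 = 0.0329
Normaliser: 0.01248 + 0.00135 + 0.0329 = 0.04673
P(Segment C | x₁,x₂) ≈ 0.704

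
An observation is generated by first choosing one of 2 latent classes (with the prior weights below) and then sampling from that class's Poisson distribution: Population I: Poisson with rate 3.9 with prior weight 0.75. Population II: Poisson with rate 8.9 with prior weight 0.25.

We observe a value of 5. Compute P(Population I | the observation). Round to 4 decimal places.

Apply Bayes' rule: the posterior for each component is proportional to its prior times its likelihood at x.
Evaluate each component's likelihood at the observed value:
  p_I = e^(−3.9)·3.9^5/5! = 0.152193
  p_II = e^(−8.9)·8.9^5/5! = 0.063467
Weight by the priors:
  w_I·p_I = 0.75 × 0.152193 = 0.114144
  w_II·p_II = 0.25 × 0.063467 = 0.0158667
Marginal: 0.114144 + 0.0158667 = 0.130011
Responsibility of Population I: 0.114144 / 0.130011 ≈ 0.8780

0.8780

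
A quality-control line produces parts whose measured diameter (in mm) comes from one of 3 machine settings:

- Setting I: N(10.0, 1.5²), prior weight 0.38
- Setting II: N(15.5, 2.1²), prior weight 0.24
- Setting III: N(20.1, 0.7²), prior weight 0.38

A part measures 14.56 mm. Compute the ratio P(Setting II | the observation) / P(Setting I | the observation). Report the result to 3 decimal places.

41.455

Only the two components matter; the odds are (π_i f_i(x)) / (π_j f_j(x)).
Normal densities:
  L_I = 0.00261837
  L_II = 0.171863
  L_III = 1.42756e-14
Odds = (0.24/0.38) × (0.171863/0.00261837) = 0.631579 × 65.6374 ≈ 41.455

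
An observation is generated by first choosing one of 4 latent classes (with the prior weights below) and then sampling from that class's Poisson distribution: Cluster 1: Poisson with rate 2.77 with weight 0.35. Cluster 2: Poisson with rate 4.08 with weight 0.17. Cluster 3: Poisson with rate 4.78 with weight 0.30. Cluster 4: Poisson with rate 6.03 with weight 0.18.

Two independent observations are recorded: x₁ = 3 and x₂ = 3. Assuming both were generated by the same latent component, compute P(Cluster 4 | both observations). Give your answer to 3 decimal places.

By Bayes' theorem, P(k | x) = π_k f_k(x) / Σ_j π_j f_j(x).
Since both observations come from the same component, the likelihood for component k is f_k(x₁)·f_k(x₂).
  p_1 = [0.221969] × [0.221969] = 0.0492702
  p_2 = [0.191385] × [0.191385] = 0.0366282
  p_3 = [0.152829] × [0.152829] = 0.0233566
  p_4 = [0.0879033] × [0.0879033] = 0.00772698
Unnormalised posteriors:
  π_1·p_1 = 0.35 × 0.0492702 = 0.0172446
  π_2·p_2 = 0.17 × 0.0366282 = 0.00622679
  π_3·p_3 = 0.30 × 0.0233566 = 0.00700698
  π_4·p_4 = 0.18 × 0.00772698 = 0.00139086
Normaliser: 0.0172446 + 0.00622679 + 0.00700698 + 0.00139086 = 0.0318692
P(Cluster 4 | data) ≈ 0.044

0.044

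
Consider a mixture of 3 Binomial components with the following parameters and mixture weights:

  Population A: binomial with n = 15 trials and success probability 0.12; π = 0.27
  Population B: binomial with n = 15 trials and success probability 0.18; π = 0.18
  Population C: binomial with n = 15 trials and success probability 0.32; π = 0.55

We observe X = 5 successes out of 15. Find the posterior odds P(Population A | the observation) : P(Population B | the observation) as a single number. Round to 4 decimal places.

0.4002

Only the two components matter; the odds are (P(Z=i) f_i(x)) / (P(Z=j) f_j(x)).
Evaluate each component's likelihood at the observed value:
  f_A = C(15,5)·0.12^5·0.88^10 = 3003·2.48832e-05·0.278501 = 0.0208108
  f_B = C(15,5)·0.18^5·0.82^10 = 3003·0.000188957·0.137448 = 0.0779931
  f_C = C(15,5)·0.32^5·0.68^10 = 3003·0.00335544·0.0211392 = 0.213007
0.00561891 / 0.0140388 ≈ 0.4002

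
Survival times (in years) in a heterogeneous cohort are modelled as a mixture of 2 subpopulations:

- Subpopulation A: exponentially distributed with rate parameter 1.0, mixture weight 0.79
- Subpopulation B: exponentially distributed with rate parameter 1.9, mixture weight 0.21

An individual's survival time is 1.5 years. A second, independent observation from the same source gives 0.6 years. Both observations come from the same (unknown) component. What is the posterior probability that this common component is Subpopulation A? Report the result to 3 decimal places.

By Bayes' theorem, P(k | x) = P(Z=k) f_k(x) / Σ_j P(Z=j) f_j(x).
Since both observations come from the same component, the likelihood for component k is f_k(x₁)·f_k(x₂).
  L_A = [1.0·e^(−1.0·1.5) = 1.0·e^(−1.5000) = 0.22313] × [0.548812] = 0.122456
  L_B = [1.9·e^(−1.9·1.5) = 1.9·e^(−2.8500) = 0.109904] × [0.607656] = 0.066784
Unnormalised posteriors:
  P(Z=A)·L_A = 0.79 × 0.122456 = 0.0967406
  P(Z=B)·L_B = 0.21 × 0.066784 = 0.0140246
Marginal: 0.0967406 + 0.0140246 = 0.110765
So the posterior for Subpopulation A is 0.0967406 / 0.110765 ≈ 0.873.

0.873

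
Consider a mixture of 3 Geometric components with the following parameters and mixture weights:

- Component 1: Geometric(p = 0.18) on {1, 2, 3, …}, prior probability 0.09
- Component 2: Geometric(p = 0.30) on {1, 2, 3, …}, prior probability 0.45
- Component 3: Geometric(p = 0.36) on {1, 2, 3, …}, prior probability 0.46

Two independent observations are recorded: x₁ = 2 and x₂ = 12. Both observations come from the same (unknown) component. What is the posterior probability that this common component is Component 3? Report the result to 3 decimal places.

0.253

Apply Bayes' rule: the posterior for each component is proportional to its prior times its likelihood at x.
Since both observations come from the same component, the likelihood for component k is f_k(x₁)·f_k(x₂).
  p_1 = [0.18·(1−0.18)^1 = 0.18·0.82 = 0.1476] × [0.0202873] = 0.00299441
  p_2 = [0.30·(1−0.30)^1 = 0.30·0.7 = 0.21] × [0.00593198] = 0.00124572
  p_3 = [0.36·(1−0.36)^1 = 0.36·0.64 = 0.2304] × [0.00265633] = 0.000612019
Multiply by the mixture weights:
  w_1·p_1 = 0.09 × 0.00299441 = 0.000269497
  w_2·p_2 = 0.45 × 0.00124572 = 0.000560572
  w_3·p_3 = 0.46 × 0.000612019 = 0.000281529
Sum: 0.000269497 + 0.000560572 + 0.000281529 = 0.0011116
So the posterior for Component 3 is 0.000281529 / 0.0011116 ≈ 0.253.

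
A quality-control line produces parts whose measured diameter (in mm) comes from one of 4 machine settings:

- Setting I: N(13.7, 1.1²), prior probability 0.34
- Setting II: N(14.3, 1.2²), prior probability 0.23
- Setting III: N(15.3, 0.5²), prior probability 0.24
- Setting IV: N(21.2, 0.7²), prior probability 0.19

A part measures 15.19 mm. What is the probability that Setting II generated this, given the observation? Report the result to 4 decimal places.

P(component k | x) = π_k·f_k(x) / marginal(x), where marginal(x) = Σ_j π_j·f_j(x).
Component likelihoods at x = 15.19 mm:
  f_I = (1/(1.1·√(2π)))·exp(−(15.19−13.7)²/(2·1.1²)) = 0.362675·exp(-0.91740) = 0.14491
  f_II = (1/(1.2·√(2π)))·exp(−(15.19−14.3)²/(2·1.2²)) = 0.332452·exp(-0.27503) = 0.252512
  f_III = (1/(0.5·√(2π)))·exp(−(15.19−15.3)²/(2·0.5²)) = 0.797885·exp(-0.02420) = 0.778808
  f_IV = (1/(0.7·√(2π)))·exp(−(15.19−21.2)²/(2·0.7²)) = 0.569918·exp(-36.85724) = 5.60937e-17
Multiply by the mixture weights:
  π_I·f_I = 0.34 × 0.14491 = 0.0492693
  π_II·f_II = 0.23 × 0.252512 = 0.0580779
  π_III·f_III = 0.24 × 0.778808 = 0.186914
  π_IV·f_IV = 0.19 × 5.60937e-17 = 1.06578e-17
Sum: 0.0492693 + 0.0580779 + 0.186914 + 1.06578e-17 = 0.294261
So the posterior for Setting II is 0.0580779 / 0.294261 ≈ 0.1974.

0.1974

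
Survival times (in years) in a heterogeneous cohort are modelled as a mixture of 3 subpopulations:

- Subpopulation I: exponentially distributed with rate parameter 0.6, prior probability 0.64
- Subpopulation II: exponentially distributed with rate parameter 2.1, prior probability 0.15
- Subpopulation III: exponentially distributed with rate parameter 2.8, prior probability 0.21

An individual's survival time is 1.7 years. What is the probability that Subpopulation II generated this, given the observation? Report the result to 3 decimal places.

Apply Bayes' rule: the posterior for each component is proportional to its prior times its likelihood at x.
Exponential densities:
  L_I = 0.6·e^(−0.6·1.7) = 0.6·e^(−1.0200) = 0.216357
  L_II = 2.1·e^(−2.1·1.7) = 2.1·e^(−3.5700) = 0.0591273
  L_III = 2.8·e^(−2.8·1.7) = 2.8·e^(−4.7600) = 0.0239837
Weight by the priors:
  π_I·L_I = 0.64 × 0.216357 = 0.138468
  π_II·L_II = 0.15 × 0.0591273 = 0.00886909
  π_III·L_III = 0.21 × 0.0239837 = 0.00503658
Marginal: 0.138468 + 0.00886909 + 0.00503658 = 0.152374
P(Subpopulation II | data) ≈ 0.058

0.058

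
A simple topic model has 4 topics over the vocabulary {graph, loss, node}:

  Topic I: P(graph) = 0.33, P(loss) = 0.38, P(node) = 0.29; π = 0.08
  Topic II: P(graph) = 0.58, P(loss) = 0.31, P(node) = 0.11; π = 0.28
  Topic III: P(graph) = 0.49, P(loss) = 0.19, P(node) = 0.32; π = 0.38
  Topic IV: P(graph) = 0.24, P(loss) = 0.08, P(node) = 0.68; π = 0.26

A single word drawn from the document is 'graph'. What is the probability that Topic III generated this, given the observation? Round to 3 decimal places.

0.426

Posterior ∝ prior × likelihood, so P(k | x) ∝ π_k f_k(x); normalise over all components.
Categorical probabilities:
  L_I = 0.33
  L_II = 0.58
  L_III = 0.49
  L_IV = 0.24
Unnormalised posteriors:
  π_I·L_I = 0.08 × 0.33 = 0.0264
  π_II·L_II = 0.28 × 0.58 = 0.1624
  π_III·L_III = 0.38 × 0.49 = 0.1862
  π_IV·L_IV = 0.26 × 0.24 = 0.0624
Marginal: 0.0264 + 0.1624 + 0.1862 + 0.0624 = 0.4374
So the posterior for Topic III is 0.1862 / 0.4374 ≈ 0.426.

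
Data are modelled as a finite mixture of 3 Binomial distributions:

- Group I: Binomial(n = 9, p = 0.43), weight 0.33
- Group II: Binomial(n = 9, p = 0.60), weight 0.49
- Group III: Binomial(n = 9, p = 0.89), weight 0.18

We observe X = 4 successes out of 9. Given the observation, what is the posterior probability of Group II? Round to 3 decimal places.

0.489

By Bayes' theorem, P(k | x) = w_k f_k(x) / Σ_j w_j f_j(x).
Component likelihoods at x = 4 successes out of 9:
  f_I = C(9,4)·0.43^4·0.57^5 = 126·0.034188·0.0601692 = 0.25919
  f_II = C(9,4)·0.60^4·0.40^5 = 126·0.1296·0.01024 = 0.167215
  f_III = C(9,4)·0.89^4·0.11^5 = 126·0.627422·1.61051e-05 = 0.00127319
Multiply by the mixture weights:
  w_I·f_I = 0.33 × 0.25919 = 0.0855328
  w_II·f_II = 0.49 × 0.167215 = 0.0819354
  w_III·f_III = 0.18 × 0.00127319 = 0.000229175
Marginal: 0.0855328 + 0.0819354 + 0.000229175 = 0.167697
P(Group II | x) ≈ 0.489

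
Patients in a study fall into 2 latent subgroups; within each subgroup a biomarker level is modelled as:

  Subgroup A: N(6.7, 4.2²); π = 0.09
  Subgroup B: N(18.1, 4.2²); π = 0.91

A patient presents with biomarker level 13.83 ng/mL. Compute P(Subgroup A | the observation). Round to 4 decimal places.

0.0378

By Bayes' theorem, P(k | x) = π_k f_k(x) / Σ_j π_j f_j(x).
Normal densities:
  p_A = (1/(4.2·√(2π)))·exp(−(13.83−6.7)²/(2·4.2²)) = 0.094986·exp(-1.44096) = 0.0224834
  p_B = (1/(4.2·√(2π)))·exp(−(13.83−18.1)²/(2·4.2²)) = 0.094986·exp(-0.51681) = 0.056652
Prior × likelihood for each component:
  π_A·p_A = 0.09 × 0.0224834 = 0.00202351
  π_B·p_B = 0.91 × 0.056652 = 0.0515533
Normaliser: 0.00202351 + 0.0515533 = 0.0535768
P(Subgroup A | the observation) ≈ 0.0378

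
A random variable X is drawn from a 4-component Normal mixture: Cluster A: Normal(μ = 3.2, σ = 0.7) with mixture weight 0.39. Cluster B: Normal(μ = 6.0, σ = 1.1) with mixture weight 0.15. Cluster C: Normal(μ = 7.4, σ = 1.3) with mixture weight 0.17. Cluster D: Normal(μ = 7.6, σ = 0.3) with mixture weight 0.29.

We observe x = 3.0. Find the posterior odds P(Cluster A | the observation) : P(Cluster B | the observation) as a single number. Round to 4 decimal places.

161.6912

Since P(k|x) ∝ w_k f_k(x), the posterior odds are w_i f_i(x) / (w_j f_j(x)).
Normal densities:
  p_A = 0.547124
  p_B = 0.00879777
  p_C = 0.000998643
  p_D = 1.17506e-51
Odds = (0.39/0.15) × (0.547124/0.00879777) = 2.6 × 62.1889 ≈ 161.6912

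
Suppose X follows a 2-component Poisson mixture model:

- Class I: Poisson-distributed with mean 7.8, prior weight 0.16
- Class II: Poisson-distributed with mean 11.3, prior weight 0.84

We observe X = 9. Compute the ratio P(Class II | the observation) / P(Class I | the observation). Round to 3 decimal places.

4.456

Only the two components matter; the odds are (P(Z=i) f_i(x)) / (P(Z=j) f_j(x)).
Poisson probabilities:
  f_I = e^(−7.8)·7.8^9/9! = 0.120668
  f_II = e^(−11.3)·11.3^9/9! = 0.102427
Odds = (0.84/0.16) × (0.102427/0.120668) = 5.25 × 0.848836 ≈ 4.456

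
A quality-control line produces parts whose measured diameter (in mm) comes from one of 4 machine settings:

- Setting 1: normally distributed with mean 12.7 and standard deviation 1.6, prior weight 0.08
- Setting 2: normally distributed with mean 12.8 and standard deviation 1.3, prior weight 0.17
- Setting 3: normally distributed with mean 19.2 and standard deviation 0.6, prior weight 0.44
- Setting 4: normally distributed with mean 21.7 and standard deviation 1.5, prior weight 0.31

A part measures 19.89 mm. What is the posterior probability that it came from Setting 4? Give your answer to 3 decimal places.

0.209

By Bayes' theorem, P(k | x) = w_k f_k(x) / Σ_j w_j f_j(x).
Normal densities:
  p_1 = (1/(1.6·√(2π)))·exp(−(19.89−12.7)²/(2·1.6²)) = 0.249339·exp(-10.09689) = 1.02746e-05
  p_2 = (1/(1.3·√(2π)))·exp(−(19.89−12.8)²/(2·1.3²)) = 0.306879·exp(-14.87222) = 1.0667e-07
  p_3 = (1/(0.6·√(2π)))·exp(−(19.89−19.2)²/(2·0.6²)) = 0.664904·exp(-0.66125) = 0.343227
  p_4 = (1/(1.5·√(2π)))·exp(−(19.89−21.7)²/(2·1.5²)) = 0.265962·exp(-0.72802) = 0.128423
Weight by the priors:
  w_1·p_1 = 0.08 × 1.02746e-05 = 8.21967e-07
  w_2·p_2 = 0.17 × 1.0667e-07 = 1.8134e-08
  w_3·p_3 = 0.44 × 0.343227 = 0.15102
  w_4·p_4 = 0.31 × 0.128423 = 0.0398111
Sum: 8.21967e-07 + 1.8134e-08 + 0.15102 + 0.0398111 = 0.190832
Responsibility of Setting 4: 0.0398111 / 0.190832 ≈ 0.209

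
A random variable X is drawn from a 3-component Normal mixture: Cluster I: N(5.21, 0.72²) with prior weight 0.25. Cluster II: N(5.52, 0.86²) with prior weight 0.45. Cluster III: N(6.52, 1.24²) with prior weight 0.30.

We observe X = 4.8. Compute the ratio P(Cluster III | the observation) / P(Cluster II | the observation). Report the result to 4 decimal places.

The posterior odds equal the prior odds times the likelihood ratio: (w_i/w_j)·(f_i(x)/f_j(x)).
Component likelihoods at x = 4.8:
  L_I = 0.471155
  L_II = 0.326745
  L_III = 0.122939
Odds = (0.30/0.45) × (0.122939/0.326745) = 0.666667 × 0.376253 ≈ 0.2508

0.2508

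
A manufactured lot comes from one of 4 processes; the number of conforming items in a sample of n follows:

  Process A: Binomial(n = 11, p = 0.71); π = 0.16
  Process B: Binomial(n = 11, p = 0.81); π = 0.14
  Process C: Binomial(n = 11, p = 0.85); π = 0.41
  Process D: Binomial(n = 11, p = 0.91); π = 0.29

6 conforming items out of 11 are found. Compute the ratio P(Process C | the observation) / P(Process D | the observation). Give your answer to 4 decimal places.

12.0752

Posterior odds = (π_i f_i(x)) / (π_j f_j(x)); the normalising sum cancels.
Evaluate each component's likelihood at the observed value:
  L_A = 0.12139
  L_B = 0.0323087
  L_C = 0.0132316
  L_D = 0.00154918
0.00542495 / 0.000449263 ≈ 12.0752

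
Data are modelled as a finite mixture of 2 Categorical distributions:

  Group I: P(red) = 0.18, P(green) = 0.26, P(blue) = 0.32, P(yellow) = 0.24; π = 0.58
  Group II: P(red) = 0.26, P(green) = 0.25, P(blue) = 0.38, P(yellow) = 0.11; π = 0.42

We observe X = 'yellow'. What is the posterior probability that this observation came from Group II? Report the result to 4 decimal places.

P(component k | x) = π_k·f_k(x) / marginal(x), where marginal(x) = Σ_j π_j·f_j(x).
Evaluate each component's likelihood at the observed value:
  f_I = P(yellow | comp) = 0.24
  f_II = P(yellow | comp) = 0.11
Multiply by the mixture weights:
  π_I·f_I = 0.58 × 0.24 = 0.1392
  π_II·f_II = 0.42 × 0.11 = 0.0462
Evidence: 0.1392 + 0.0462 = 0.1854
Responsibility of Group II: 0.0462 / 0.1854 ≈ 0.2492

0.2492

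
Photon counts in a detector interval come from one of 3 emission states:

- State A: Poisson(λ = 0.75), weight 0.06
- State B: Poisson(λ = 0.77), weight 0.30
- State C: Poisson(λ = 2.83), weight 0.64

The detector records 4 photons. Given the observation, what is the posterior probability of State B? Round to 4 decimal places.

0.0197

The responsibility of component k is P(Z=k) f_k(x) divided by Σ_j P(Z=j) f_j(x).
Poisson probabilities:
  p_A = e^(−0.75)·0.75^4/4! = 0.00622749
  p_B = e^(−0.77)·0.77^4/4! = 0.0067818
  p_C = e^(−2.83)·2.83^4/4! = 0.157718
Prior × likelihood for each component:
  P(Z=A)·p_A = 0.06 × 0.00622749 = 0.000373649
  P(Z=B)·p_B = 0.30 × 0.0067818 = 0.00203454
  P(Z=C)·p_C = 0.64 × 0.157718 = 0.100939
Marginal: 0.000373649 + 0.00203454 + 0.100939 = 0.103348
P(State B | x) = 0.00203454 / 0.103348 ≈ 0.0197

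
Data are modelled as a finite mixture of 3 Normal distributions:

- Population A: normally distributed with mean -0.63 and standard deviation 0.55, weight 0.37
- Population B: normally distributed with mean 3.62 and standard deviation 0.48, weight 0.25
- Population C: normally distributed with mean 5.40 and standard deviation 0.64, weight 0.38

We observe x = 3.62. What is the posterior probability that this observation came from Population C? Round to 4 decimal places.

Posterior ∝ prior × likelihood, so P(k | x) ∝ w_k f_k(x); normalise over all components.
Component likelihoods at x = 3.62:
  p_A = (1/(0.55·√(2π)))·exp(−(3.62−-0.63)²/(2·0.55²)) = 0.725350·exp(-29.85537) = 7.84376e-14
  p_B = (1/(0.48·√(2π)))·exp(−(3.62−3.62)²/(2·0.48²)) = 0.831130·exp(-0.00000) = 0.83113
  p_C = (1/(0.64·√(2π)))·exp(−(3.62−5.40)²/(2·0.64²)) = 0.623347·exp(-3.86768) = 0.0130323
Multiply by the mixture weights:
  w_A·p_A = 0.37 × 7.84376e-14 = 2.90219e-14
  w_B·p_B = 0.25 × 0.83113 = 0.207782
  w_C·p_C = 0.38 × 0.0130323 = 0.00495226
Normaliser: 2.90219e-14 + 0.207782 + 0.00495226 = 0.212735
So the posterior for Population C is 0.00495226 / 0.212735 ≈ 0.0233.

0.0233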